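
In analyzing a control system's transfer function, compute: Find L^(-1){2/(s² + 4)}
L^(-1){w/(s² + w²)} = sin(wt)
Here w = 2

Answer: sin(2t)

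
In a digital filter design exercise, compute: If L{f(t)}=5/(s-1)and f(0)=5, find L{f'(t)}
L{f'(t)}=s·F(s) - f(0)=5s/(s-1) - 5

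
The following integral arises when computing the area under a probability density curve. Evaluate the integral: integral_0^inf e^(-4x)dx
integral_0^inf e^(-4x) dx = [-1/4 * e^(-4x)]_0^inf
= 0 - (-1/4) = 1/4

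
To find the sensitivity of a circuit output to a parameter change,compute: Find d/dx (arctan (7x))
d/dx[arctan(u)]=u'/(1+u²), u=7x, u'=7

Answer: 7/(1+49x²)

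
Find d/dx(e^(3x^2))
Chain rule: d/dx[e^u]=e^u · u' where u=3x^2
u'=6x

Answer: 6x·e^(3x^2)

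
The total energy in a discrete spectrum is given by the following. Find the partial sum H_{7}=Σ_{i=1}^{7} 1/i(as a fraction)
H_7=1+1/2+1/3+...+1/7
=363/140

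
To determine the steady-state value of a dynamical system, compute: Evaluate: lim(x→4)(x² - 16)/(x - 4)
Factor: (x² - 16) = (x-4)(x + 4)
Cancel (x-4): lim(x→4) (x + 4) = 8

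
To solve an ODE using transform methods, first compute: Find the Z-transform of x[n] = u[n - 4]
Using the time-shift property: Z{u[n-4]}=z^(-4) * z/(z-1)
=z^(-3)/(z-1)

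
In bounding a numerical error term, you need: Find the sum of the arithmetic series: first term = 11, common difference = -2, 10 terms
Last term: a_n = 11 + (10 - 1)·-2 = -7
Sum = n(a_1 + a_n)/2 = 10(11 + (-7))/2 = 20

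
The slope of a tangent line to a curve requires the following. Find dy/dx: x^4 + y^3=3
Differentiate: 4x^3+3y^2·(dy/dx) = 0
dy/dx = -4x^3/(3y^2)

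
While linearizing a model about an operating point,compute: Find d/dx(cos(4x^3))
Chain rule: d/dx[cos(u)] = -sin(u)·u' where u = 4x^3
u' = 12x^2

Answer: -12x^2·sin(4x^3)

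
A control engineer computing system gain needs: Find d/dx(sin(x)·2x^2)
Product rule: (fg)' = f'g + fg'
f = sin(x), f' = cos(x)
g = 2x^2, g' = 4x

Answer: 2·cos(x)·x^2 + 4·sin(x)·x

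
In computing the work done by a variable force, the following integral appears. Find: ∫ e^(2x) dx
Since d/dx[e^(2x)]=2e^(2x), we get 1/2 e^(2x) + C

Answer: (1/2)e^(2x) + C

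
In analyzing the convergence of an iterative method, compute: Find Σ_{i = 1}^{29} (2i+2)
=2·Σ i+2·29=2·435+58=928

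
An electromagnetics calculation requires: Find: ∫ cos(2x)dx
Using substitution u = 2x: ∫ cos(u) du/2 = sin(u)/2+C

Answer: (1/2)sin(2x)+C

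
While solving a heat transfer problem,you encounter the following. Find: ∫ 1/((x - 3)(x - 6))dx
Partial fractions: 1/((x-3)(x-6)) = A/(x-3)+B/(x-6)
A = -1/3, B = 1/3
∫ [-1/3· 1/(x-3)+1/3· 1/(x-6)] dx
= (1/3)[ln|x-6| - ln|x-3|]+C

Answer: (1/3)·ln|(x-6)/(x-3)|+C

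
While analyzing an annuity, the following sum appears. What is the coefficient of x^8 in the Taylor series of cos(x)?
cos(x) = Σ (-1)^k x^(2k)/(2k)!
For x^8: (-1)^4/8! = 1/40320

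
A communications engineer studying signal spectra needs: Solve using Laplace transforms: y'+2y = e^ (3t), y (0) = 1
Take L: sY - 1+2Y = 1/(s-3)
Y(s+2) = 1/(s-3)+1
Y = 1/((s-3)(s+2))+1/(s+2)
Partial fractions: 1/((s-3)(s+2)) = (1/5)/(s-3) - (1/5)/(s+2)
So Y = (1/5)/(s-3)+(4/5)/(s+2)
Inverse Laplace transform (L^(-1){1/(s-3)} = e^(3t), L^(-1){1/(s+2)} = e^(-2t)):

Answer: y(t) = (1/5)·e^(3t)+(4/5)·e^(-2t)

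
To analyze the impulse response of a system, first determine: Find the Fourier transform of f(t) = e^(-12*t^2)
The Fourier transform of a Gaussian e^(-a*t^2) is sqrt(pi/a)*e^(-omega^2/(4a)).
With a = 12: F(omega) = sqrt(pi/12)*e^(-omega^2/48)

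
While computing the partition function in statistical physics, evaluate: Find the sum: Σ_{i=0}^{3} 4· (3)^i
Geometric series: S = a(1 - r^n)/(1 - r)
a = 4, r = 3, n = 4
S = 4(1-81)/-2 = 160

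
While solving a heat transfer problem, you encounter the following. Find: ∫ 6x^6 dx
Using power rule: ∫ 6x^6 dx=6/7 x^7+C=(6/7)x^7+C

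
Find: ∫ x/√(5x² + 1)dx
Let u=5x²+1, du=10x dx
∫ (1/10)·u^(-1/2) du=√u/5+C

Answer: √(5x²+1)/5+C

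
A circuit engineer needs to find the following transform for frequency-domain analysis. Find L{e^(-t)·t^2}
First shifting: L{e^(at)f(t)}=F(s-a)
L{t^2}=2/s^3
Shift s → s + 1: 2/(s + 1)^3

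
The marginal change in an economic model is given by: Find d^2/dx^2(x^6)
Apply power rule 2 times:
d^1: 6x^5
d^2: 30x^4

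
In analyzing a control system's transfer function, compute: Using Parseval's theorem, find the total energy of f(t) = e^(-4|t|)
Parseval's theorem: E=integral |f(t)|^2 dt=(1/2pi) integral |F(omega)|^2 domega
E=integral_{-inf}^{inf} e^(-8|t|) dt=2*integral_0^inf e^(-8t) dt=2/(2*4)=1/4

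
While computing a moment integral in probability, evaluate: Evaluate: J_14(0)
J_n(0) = 0 for all n > 0 (Bessel function of first kind)
J_14(0) = 0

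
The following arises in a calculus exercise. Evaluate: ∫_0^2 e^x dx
Antiderivative: e^x
Evaluate: (e^2 - 1)

Answer: e^2 - 1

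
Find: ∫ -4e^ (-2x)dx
Since d/dx[e^(-2x)]=-2e^(-2x), we get 2 e^(-2x)+C

Answer: 2e^(-2x)+C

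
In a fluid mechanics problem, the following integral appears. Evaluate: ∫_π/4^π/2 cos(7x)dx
Antiderivative: sin(7x)/7
Evaluate at bounds: [sin(7·π/2)/7] - [sin(7·π/4)/7]
=((-1) - (-√2/2))/7=-1/7 + √2/14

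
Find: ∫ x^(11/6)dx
Power rule: ∫ x^(11/6) dx=x^(17/6)/(17/6)+C

Answer: (6/17)·x^(17/6)+C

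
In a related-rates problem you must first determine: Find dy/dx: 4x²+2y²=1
Differentiate: 8x + 4y·(dy/dx) = 0
dy/dx = -8x/(4y) = -2·(x/y)

Answer: dy/dx = -2·(x/y)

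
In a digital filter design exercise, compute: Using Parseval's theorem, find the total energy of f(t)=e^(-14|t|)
Parseval's theorem: E=integral |f(t)|^2 dt=(1/2pi) integral |F(omega)|^2 domega
E=integral_{-inf}^{inf} e^(-28|t|) dt=2*integral_0^inf e^(-28t) dt=2/(2*14)=1/14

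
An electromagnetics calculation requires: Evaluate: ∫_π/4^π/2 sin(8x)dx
Antiderivative: -cos(8x)/8
Evaluate at bounds: [-cos(8·π/2)/8] - [-cos(8·π/4)/8]
=(-(1)+(1))/8=0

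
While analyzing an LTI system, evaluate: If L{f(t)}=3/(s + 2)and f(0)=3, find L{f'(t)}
L{f'(t)} = s·F(s) - f(0) = 3s/(s+2)-3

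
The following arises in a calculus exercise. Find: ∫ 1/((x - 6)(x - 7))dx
Partial fractions: 1/((x-6)(x-7))=A/(x-6)+B/(x-7)
A=-1, B=1
∫ [-1· 1/(x-6)+1· 1/(x-7)] dx
=(1)[ln|x-7| - ln|x-6|]+C

Answer: ln|(x-7)/(x-6)|+C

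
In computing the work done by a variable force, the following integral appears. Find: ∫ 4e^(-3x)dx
Since d/dx[e^(-3x)]=-3e^(-3x), we get -4/3 e^(-3x) + C

Answer: (-4/3)e^(-3x) + C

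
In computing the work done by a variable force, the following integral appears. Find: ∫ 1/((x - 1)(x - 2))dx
Partial fractions: 1/((x-1)(x-2))=A/(x-1)+B/(x-2)
A=-1, B=1
∫ [-1· 1/(x-1)+1· 1/(x-2)] dx
=(1)[ln|x-2| - ln|x-1|]+C

Answer: ln|(x-2)/(x-1)|+C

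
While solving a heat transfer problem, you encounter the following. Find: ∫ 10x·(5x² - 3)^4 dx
Let u = 5x² - 3, du = 10x dx
∫ u^4 du = u^5/5 + C

Answer: (5x² - 3)^5/5 + C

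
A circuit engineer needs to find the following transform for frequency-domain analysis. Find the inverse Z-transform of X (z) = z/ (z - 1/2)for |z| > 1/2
Standard pair: z/(z-a) <-> a^n*u[n] for causal signals
With a = 1/2: x[n] = (1/2)^n*u[n]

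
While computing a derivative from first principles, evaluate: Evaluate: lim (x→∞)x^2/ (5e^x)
Apply L'Hôpital 2 times (∞/∞ each time):
Eventually get 2!/(5e^x) → 0

Answer: 0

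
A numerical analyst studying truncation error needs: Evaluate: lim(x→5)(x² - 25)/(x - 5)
Factor: (x² - 25) = (x-5)(x+5)
Cancel (x-5): lim(x→5) (x+5) = 10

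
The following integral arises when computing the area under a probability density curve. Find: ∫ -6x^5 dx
Using power rule: ∫ -6x^5 dx = -6/6 x^6 + C = -x^6 + C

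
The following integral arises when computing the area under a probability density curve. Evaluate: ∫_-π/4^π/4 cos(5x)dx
Antiderivative: sin(5x)/5
Evaluate at bounds: [sin(5·π/4)/5] - [sin(5·-π/4)/5]
=((-√2/2) - (√2/2))/5=-√2/5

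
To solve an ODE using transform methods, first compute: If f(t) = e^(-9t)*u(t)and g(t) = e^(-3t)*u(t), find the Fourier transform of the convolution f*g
By the convolution theorem: F{f*g}=F(omega)*G(omega)
F(omega)=1/(9 + j*omega), G(omega)=1/(3 + j*omega)
F{f*g}=1/((9 + j*omega)(3 + j*omega))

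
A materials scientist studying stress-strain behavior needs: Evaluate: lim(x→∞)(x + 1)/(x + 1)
Divide numerator and denominator by x:
lim (1 + 1/x)/(1 + 1/x)=1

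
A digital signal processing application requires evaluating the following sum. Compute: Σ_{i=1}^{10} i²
Using formula: Σ i^2=n(n+1)(2n+1)/6=10·11·21/6=385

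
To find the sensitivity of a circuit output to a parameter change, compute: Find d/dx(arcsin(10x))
d/dx[arcsin(u)] = u'/√(1-u²), u = 10x, u' = 10

Answer: 10/√(1-100x²)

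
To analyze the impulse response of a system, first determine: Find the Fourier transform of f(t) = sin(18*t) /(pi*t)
sin(W*t)/(pi*t) = (W/pi)*sinc(W*t/pi) is the impulse response of the ideal low-pass filter with cutoff W (here W = 18).
Its Fourier transform is a rectangular function:
F(omega) = 1 for |omega| < 18, 0 otherwise

Answer: rect(omega/36) [i.e., 1 for |omega| < 18, 0 otherwise]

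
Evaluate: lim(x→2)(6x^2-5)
Polynomial is continuous, so substitute x = 2:
6·2^2-5 = 19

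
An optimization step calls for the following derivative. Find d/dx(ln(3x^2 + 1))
Chain rule: d/dx[ln(u)]=u'/u where u=3x^2+1
u'=6x

Answer: (6x)/(3x^2+1)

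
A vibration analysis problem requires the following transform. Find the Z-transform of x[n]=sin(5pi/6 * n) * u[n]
Z{sin(w0 * n) * u[n]}=z * sin(w0)/(z^2-2z * cos(w0)+1)
With w0=5pi/6: X(z)=z * sin(5pi/6)/(z^2-2z * cos(5pi/6)+1)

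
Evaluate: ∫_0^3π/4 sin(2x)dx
Antiderivative: -cos(2x)/2
Evaluate at bounds: [-cos(2·3π/4)/2] - [-cos(2·0)/2]
=(-(0)+(1))/2=1/2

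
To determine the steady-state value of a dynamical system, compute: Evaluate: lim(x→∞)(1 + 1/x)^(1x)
Rewrite as [(1+1/x)^x]^1.
lim(1+1/x)^x=e^1, so limit=(e^1)^1=e^1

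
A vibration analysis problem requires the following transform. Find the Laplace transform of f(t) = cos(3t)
L{cos(wt)}=s/(s² + w²)
L{cos(3t)}=s/(s² + 9)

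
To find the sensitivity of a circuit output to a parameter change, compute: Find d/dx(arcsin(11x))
d/dx[arcsin(u)] = u'/√(1-u²), u = 11x, u' = 11

Answer: 11/√(1-121x²)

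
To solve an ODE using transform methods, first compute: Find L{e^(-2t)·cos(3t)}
First shifting: L{e^(at)f(t)}=F(s-a)
L{cos(3t)}=s/(s² + 9)
Shift: (s + 2)/((s + 2)² + 9)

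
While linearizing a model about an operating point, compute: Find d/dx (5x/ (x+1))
Quotient rule: (f/g)'=(f'g - fg')/g²
f=5x, f'=5
g=x + 1, g'=1

Answer: (5·(x + 1) - 5x)/(x + 1)²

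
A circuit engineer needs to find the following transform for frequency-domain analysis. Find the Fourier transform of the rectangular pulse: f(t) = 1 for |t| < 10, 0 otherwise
F(omega) = integral from -10 to 10 of e^(-j * omega * t) dt
= 2 * sin(10 * omega)/omega = 20 * sinc(10 * omega/pi)

Answer: 2 * sin(10 * omega)/omega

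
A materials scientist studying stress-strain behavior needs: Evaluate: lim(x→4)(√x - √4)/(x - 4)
Multiply by conjugate (√x + √4)/(√x + √4):
=(x - 4)/((x - 4)(√x + √4))=1/(√x + √4)
As x → 4: 1/(2√4)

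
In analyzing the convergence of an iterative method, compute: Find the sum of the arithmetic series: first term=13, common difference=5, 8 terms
Last term: a_n = 13+(8-1)·5 = 48
Sum = n(a_1+a_n)/2 = 8(13+48)/2 = 244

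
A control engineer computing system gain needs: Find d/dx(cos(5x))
Chain rule: d/dx[cos(u)]=-sin(u)·u' where u=5x
u'=5

Answer: -5·sin(5x)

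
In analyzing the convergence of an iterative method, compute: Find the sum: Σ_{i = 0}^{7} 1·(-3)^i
Geometric series: S = a(1 - r^n)/(1 - r)
a = 1, r = -3, n = 8
S = 1(1 - 6561)/4 = -1640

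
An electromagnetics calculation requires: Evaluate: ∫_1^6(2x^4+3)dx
Step 1: Find antiderivative F(x)=(2/5)x^5 + 3x
Step 2: F(6) - F(1)=15642/5 - (17/5)=3125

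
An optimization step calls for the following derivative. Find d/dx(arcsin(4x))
d/dx[arcsin(u)] = u'/√(1-u²), u = 4x, u' = 4

Answer: 4/√(1-16x²)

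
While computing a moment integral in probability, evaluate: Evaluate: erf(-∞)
erf(-∞)=-1 (the error function is odd, so erf(-∞)=-erf(∞)=-1)

Answer: -1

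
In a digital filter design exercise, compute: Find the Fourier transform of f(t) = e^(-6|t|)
Using the standard pair: F{e^(-a|t|)} = 2a/(a^2 + omega^2)
With a = 6: F(omega) = 12/(36 + omega^2)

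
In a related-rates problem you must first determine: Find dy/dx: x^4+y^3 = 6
Differentiate: 4x^3+3y^2·(dy/dx)=0
dy/dx=-4x^3/(3y^2)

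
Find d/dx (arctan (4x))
d/dx[arctan(u)]=u'/(1 + u²), u=4x, u'=4

Answer: 4/(1 + 16x²)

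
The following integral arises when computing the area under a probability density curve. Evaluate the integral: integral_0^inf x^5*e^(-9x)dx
This is a Gamma integral. Substitute u=9x (du=9 dx):
integral_0^inf x^5*e^(-9x) dx=(1/9^6) integral_0^inf u^5*e^(-u) du
=Gamma(6)/9^6=5!/9^6=120/531441

Answer: 40/177147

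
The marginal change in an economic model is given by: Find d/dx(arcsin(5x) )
d/dx[arcsin(u)]=u'/√(1-u²), u=5x, u'=5

Answer: 5/√(1 - 25x²)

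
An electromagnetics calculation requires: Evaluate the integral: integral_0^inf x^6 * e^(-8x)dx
This is a Gamma integral. Substitute u=8x (du=8 dx):
integral_0^inf x^6 * e^(-8x) dx=(1/8^7) integral_0^inf u^6 * e^(-u) du
=Gamma(7)/8^7=6!/8^7=720/2097152

Answer: 45/131072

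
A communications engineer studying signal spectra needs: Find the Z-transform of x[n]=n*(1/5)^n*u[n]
Using the property Z{n*a^n*u[n]}=az/(z-a)^2
With a=1/5: X(z)=(1/5)z/(z - 1/5)^2, |z| > 1/5

Answer: (1/5)z/(z - 1/5)^2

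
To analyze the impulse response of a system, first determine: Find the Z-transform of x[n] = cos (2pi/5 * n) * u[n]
Z{cos(w0 * n) * u[n]} = z(z - cos(w0))/(z^2 - 2z * cos(w0) + 1)
With w0 = 2pi/5: X(z) = z(z - cos(2pi/5))/(z^2 - 2z * cos(2pi/5) + 1)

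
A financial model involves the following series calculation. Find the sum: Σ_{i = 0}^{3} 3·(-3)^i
Geometric series: S=a(1 - r^n)/(1 - r)
a=3, r=-3, n=4
S=3(1-81)/4=-60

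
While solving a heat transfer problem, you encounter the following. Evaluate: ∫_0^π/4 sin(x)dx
Antiderivative: -cos(x)
Evaluate at bounds: [-cos(1·π/4)/1] - [-cos(1·0)/1]
= (-(√2/2) + (1))/1 = 1 - √2/2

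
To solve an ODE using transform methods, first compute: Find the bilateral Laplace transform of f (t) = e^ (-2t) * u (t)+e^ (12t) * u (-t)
For e^(-2t)*u(t): L=1/(s + 2), Re(s) > -2
For e^(12t)*u(-t): L=-1/(s-12), Re(s) < 12
Combined: F(s)=1/(s + 2) - 1/(s-12), -2 < Re(s) < 12

Answer: 1/(s + 2) - 1/(s-12), ROC: -2 < Re(s) < 12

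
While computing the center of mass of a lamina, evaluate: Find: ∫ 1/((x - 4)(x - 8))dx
Partial fractions: 1/((x-4)(x-8)) = A/(x-4) + B/(x-8)
A = -1/4, B = 1/4
∫ [-1/4· 1/(x-4) + 1/4· 1/(x-8)] dx
= (1/4)[ln|x-8| - ln|x-4|] + C

Answer: (1/4)·ln|(x-8)/(x-4)| + C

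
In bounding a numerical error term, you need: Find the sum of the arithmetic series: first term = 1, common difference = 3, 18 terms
Last term: a_n = 1 + (18 - 1)·3 = 52
Sum = n(a_1 + a_n)/2 = 18(1 + 52)/2 = 477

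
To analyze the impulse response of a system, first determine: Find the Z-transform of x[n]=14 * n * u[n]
Z{n * u[n]} = z/(z-1)^2
By linearity: Z{14 * n * u[n]} = 14z/(z-1)^2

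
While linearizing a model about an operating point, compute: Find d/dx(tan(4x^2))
Chain rule: d/dx[tan(u)]=sec²(u)·u' where u=4x^2
u'=8x

Answer: 8x·sec²(4x^2)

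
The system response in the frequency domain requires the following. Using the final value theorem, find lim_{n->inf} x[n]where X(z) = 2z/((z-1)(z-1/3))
Final value theorem: lim x[n] = lim_{z->1} (z-1)*X(z)
(z-1)*X(z) = 2z/(z-1/3)
As z->1: 2/(1-1/3) = 2/(2/3) = 3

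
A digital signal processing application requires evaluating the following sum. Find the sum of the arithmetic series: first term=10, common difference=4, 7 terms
Last term: a_n=10 + (7 - 1)·4=34
Sum=n(a_1 + a_n)/2=7(10 + 34)/2=154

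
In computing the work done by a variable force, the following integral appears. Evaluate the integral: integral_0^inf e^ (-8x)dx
integral_0^inf e^(-8x) dx = [-1/8*e^(-8x)]_0^inf
= 0 - (-1/8) = 1/8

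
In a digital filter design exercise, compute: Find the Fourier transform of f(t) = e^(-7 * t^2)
The Fourier transform of a Gaussian e^(-a * t^2) is sqrt(pi/a) * e^(-omega^2/(4a)).
With a=7: F(omega)=sqrt(pi/7) * e^(-omega^2/28)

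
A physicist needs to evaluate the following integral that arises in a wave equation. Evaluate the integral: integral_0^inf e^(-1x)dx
integral_0^inf e^(-1x) dx = [-1/1 * e^(-1x)]_0^inf
= 0 - (-1/1) = 1/1

Answer: 1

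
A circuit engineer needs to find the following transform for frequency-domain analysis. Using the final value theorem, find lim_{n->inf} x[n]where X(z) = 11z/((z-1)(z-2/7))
Final value theorem: lim x[n] = lim_{z->1} (z-1) * X(z)
(z-1) * X(z) = 11z/(z-2/7)
As z->1: 11/(1-2/7) = 11/(5/7) = 77/5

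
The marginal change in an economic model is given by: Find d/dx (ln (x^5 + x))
Chain rule: d/dx[ln(u)] = u'/u where u = x^5+x
u' = 5x^4+1

Answer: (5x^4+1)/(x^5+x)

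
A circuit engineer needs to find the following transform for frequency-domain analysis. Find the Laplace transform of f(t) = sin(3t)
L{sin(wt)}=w/(s²+w²)
L{sin(3t)}=3/(s²+9)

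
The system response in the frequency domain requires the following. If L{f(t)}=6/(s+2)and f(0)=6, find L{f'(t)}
L{f'(t)}=s·F(s) - f(0)=6s/(s + 2) - 6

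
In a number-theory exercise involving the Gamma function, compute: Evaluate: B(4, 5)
B(x,y)=Γ(x)Γ(y)/Γ(x+y)=(x-1)!(y-1)!/(x+y-1)!
B(4,5)=3!·4!/8!=1/280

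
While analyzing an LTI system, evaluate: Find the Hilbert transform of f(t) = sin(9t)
The Hilbert transform shifts each frequency component by -pi/2.
H{sin(wt)}=-cos(wt)
With w=9: H{sin(9t)}=-cos(9t)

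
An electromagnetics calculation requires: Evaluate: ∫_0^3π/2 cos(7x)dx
Antiderivative: sin(7x)/7
Evaluate at bounds: [sin(7·3π/2)/7] - [sin(7·0)/7]
=((1) - (0))/7=1/7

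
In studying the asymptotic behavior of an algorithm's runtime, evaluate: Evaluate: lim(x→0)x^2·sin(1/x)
Squeeze theorem: -|x^2| ≤ x^2·sin(1/x) ≤ |x^2|
Since x^2 → 0 as x → 0, by squeeze theorem the limit is 0

Answer: 0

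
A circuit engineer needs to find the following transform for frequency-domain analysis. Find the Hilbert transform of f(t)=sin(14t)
The Hilbert transform shifts each frequency component by -pi/2.
H{sin(wt)}=-cos(wt)
With w=14: H{sin(14t)}=-cos(14t)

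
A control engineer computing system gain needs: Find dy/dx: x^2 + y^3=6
Differentiate: 2x + 3y^2·(dy/dx)=0
dy/dx=-2x/(3y^2)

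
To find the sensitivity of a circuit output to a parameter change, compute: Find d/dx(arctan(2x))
d/dx[arctan(u)] = u'/(1 + u²), u = 2x, u' = 2

Answer: 2/(1 + 4x²)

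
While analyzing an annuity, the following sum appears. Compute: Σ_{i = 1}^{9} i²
Using formula: Σ i^2=n(n+1)(2n+1)/6=9·10·19/6=285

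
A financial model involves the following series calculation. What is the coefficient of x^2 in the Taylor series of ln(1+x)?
ln(1+x)=Σ (-1)^(n+1) x^n/n
Coefficient of x^2=(-1)^3/2=-1/2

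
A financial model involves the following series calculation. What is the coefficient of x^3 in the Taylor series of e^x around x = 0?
Taylor series of e^x=Σ x^n/n!
Coefficient of x^3=1/3!=1/6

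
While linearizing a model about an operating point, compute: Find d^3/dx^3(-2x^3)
Apply power rule 3 times:
d^1: -6x^2
d^2: -12x
d^3: -12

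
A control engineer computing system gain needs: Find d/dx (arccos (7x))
d/dx[arccos(u)] = -u'/√(1-u²), u = 7x, u' = 7

Answer: -7/√(1-49x²)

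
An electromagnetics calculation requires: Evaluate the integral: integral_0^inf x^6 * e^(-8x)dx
This is a Gamma integral. Substitute u = 8x (du = 8 dx):
integral_0^inf x^6 * e^(-8x) dx = (1/8^7) integral_0^inf u^6 * e^(-u) du
= Gamma(7)/8^7 = 6!/8^7 = 720/2097152

Answer: 45/131072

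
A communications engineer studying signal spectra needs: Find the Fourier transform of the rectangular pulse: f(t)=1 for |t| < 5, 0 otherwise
F(omega)=integral from -5 to 5 of e^(-j * omega * t) dt
=2 * sin(5 * omega)/omega=10 * sinc(5 * omega/pi)

Answer: 2 * sin(5 * omega)/omega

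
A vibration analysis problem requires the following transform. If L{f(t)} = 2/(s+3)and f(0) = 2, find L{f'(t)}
L{f'(t)}=s·F(s) - f(0)=2s/(s+3)-2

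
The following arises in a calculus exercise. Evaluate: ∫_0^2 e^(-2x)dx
Antiderivative: (1/(-2))e^(-2x)
Evaluate: (1/(-2))(e^-4 - 1)

Answer: (e^-4 - 1)/(-2)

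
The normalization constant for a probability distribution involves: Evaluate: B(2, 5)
B(x,y) = Γ(x)Γ(y)/Γ(x + y) = (x-1)!(y-1)!/(x + y-1)!
B(2,5) = 1!·4!/6! = 1/30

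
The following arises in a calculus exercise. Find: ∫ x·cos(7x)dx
By parts: u = x, dv = cos(7x) dx
du = dx, v = sin(7x)/7
= x·sin(7x)/7 + cos(7x)/7² + C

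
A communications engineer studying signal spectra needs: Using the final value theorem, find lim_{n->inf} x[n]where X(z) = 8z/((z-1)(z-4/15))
Final value theorem: lim x[n] = lim_{z->1} (z-1) * X(z)
(z-1) * X(z) = 8z/(z-4/15)
As z->1: 8/(1 - 4/15) = 8/(11/15) = 120/11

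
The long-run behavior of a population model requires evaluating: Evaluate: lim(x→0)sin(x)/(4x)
L'Hôpital (0/0): lim cos(x)/4 = 1/4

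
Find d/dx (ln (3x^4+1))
Chain rule: d/dx[ln(u)] = u'/u where u = 3x^4+1
u' = 12x^3

Answer: (12x^3)/(3x^4+1)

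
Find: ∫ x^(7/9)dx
Power rule: ∫ x^(7/9) dx = x^(16/9)/(16/9) + C

Answer: (9/16)·x^(16/9) + C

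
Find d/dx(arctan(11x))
d/dx[arctan(u)] = u'/(1+u²), u = 11x, u' = 11

Answer: 11/(1+121x²)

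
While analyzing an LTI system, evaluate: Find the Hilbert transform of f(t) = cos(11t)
The Hilbert transform shifts each frequency component by -pi/2.
H{cos(wt)}=sin(wt)
With w=11: H{cos(11t)}=sin(11t)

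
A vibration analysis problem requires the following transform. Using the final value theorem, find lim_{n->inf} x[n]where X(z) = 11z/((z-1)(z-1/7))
Final value theorem: lim x[n]=lim_{z->1} (z-1)*X(z)
(z-1)*X(z)=11z/(z-1/7)
As z->1: 11/(1-1/7)=11/(6/7)=77/6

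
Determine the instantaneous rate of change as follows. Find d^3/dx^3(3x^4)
Apply power rule 3 times:
d^1: 12x^3
d^2: 36x^2
d^3: 72x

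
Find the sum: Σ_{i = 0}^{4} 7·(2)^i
Geometric series: S=a(1 - r^n)/(1 - r)
a=7, r=2, n=5
S=7(1-32)/-1=217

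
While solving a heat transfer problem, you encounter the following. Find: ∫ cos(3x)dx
Using substitution u = 3x: ∫ cos(u) du/3 = sin(u)/3+C

Answer: (1/3)sin(3x)+C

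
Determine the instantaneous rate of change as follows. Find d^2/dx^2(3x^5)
Apply power rule 2 times:
d^1: 15x^4
d^2: 60x^3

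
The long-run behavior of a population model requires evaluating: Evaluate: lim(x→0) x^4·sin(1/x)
Squeeze theorem: -|x^4| ≤ x^4·sin(1/x) ≤ |x^4|
Since x^4 → 0 as x → 0, by squeeze theorem the limit is 0

Answer: 0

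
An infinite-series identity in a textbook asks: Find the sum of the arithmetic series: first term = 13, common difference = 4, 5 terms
Last term: a_n = 13 + (5 - 1)·4 = 29
Sum = n(a_1 + a_n)/2 = 5(13 + 29)/2 = 105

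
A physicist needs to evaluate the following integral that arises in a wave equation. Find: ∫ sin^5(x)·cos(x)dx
Let u = sin(x), du = cos(x) dx
∫ u^5 du = u^6/6+C

Answer: sin^6(x)/6+C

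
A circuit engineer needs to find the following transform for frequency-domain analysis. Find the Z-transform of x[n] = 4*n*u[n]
Z{n*u[n]}=z/(z-1)^2
By linearity: Z{4*n*u[n]}=4z/(z-1)^2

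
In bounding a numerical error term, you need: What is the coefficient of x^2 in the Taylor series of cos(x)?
cos(x)=Σ (-1)^k x^(2k)/(2k)!
For x^2: (-1)^1/2!=-1/2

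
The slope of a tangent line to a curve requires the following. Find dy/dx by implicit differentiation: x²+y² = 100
Differentiate both sides: 2x + 2y·(dy/dx)=0
Solve: dy/dx=-2x/(2y)=-x/y

Answer: dy/dx=-x/y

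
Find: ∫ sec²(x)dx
Since d/dx[tan(x)]=sec²(x), integral=tan(x)+C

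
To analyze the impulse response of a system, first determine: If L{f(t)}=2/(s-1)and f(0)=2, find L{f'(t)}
L{f'(t)} = s·F(s) - f(0) = 2s/(s-1) - 2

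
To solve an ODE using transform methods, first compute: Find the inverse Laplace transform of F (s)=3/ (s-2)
L^(-1){3/(s-a)} = c·e^(at)
Here a = 2, c = 3

Answer: 3e^(2t)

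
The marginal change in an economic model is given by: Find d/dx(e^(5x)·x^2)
Product rule: (fg)'=f'g+fg'
f=e^(5x), f'=5·e^(5x)
g=x^2, g'=2x

Answer: 5·e^(5x)·x^2+2·e^(5x)·x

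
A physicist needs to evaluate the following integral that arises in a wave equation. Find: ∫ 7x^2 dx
Using power rule: ∫ 7x^2 dx=7/3 x^3+C=(7/3)x^3+C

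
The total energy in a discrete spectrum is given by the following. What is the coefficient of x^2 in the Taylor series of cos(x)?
cos(x) = Σ (-1)^k x^(2k)/(2k)!
For x^2: (-1)^1/2! = -1/2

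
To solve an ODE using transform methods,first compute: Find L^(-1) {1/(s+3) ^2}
L^(-1){1/(s-a)^n} = t^(n-1)·e^(at)/(n-1)!
Here a = -3, n = 2: t^1·e^(-3t)/1

Answer: t·e^(-3t)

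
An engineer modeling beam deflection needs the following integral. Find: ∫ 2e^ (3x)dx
Since d/dx[e^(3x)]=3e^(3x), we get 2/3 e^(3x)+C

Answer: (2/3)e^(3x)+C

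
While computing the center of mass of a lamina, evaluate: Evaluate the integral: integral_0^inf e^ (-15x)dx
integral_0^inf e^(-15x) dx=[-1/15*e^(-15x)]_0^inf
=0 - (-1/15)=1/15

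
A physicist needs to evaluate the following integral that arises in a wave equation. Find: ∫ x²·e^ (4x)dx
Integration by parts twice:
First: u=x², dv=e^(4x) dx => x²e^(4x)/4 - (2/4)∫ xe^(4x) dx
Second (∫ xe^(4x) dx): xe^(4x)/4 - e^(4x)/16
Combining: e^(4x)(x²/4-2x/16+2/64)+C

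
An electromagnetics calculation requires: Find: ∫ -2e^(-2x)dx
Since d/dx[e^(-2x)] = -2e^(-2x), we get 1 e^(-2x)+C

Answer: e^(-2x)+C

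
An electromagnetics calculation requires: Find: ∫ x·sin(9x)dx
By parts: u = x, dv = sin(9x) dx
du = dx, v = -cos(9x)/9
= -x·cos(9x)/9+sin(9x)/9²+C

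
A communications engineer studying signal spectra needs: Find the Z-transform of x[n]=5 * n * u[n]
Z{n * u[n]} = z/(z-1)^2
By linearity: Z{5 * n * u[n]} = 5z/(z-1)^2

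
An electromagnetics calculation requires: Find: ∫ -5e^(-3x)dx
Since d/dx[e^(-3x)]=-3e^(-3x), we get 5/3 e^(-3x) + C

Answer: (5/3)e^(-3x) + C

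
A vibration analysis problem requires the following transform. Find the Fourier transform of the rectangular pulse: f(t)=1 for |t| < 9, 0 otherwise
F(omega) = integral from -9 to 9 of e^(-j*omega*t) dt
= 2*sin(9*omega)/omega = 18*sinc(9*omega/pi)

Answer: 2*sin(9*omega)/omega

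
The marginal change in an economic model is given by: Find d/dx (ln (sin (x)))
Chain rule: d/dx[ln(u)] = u'/u where u = sin(x)
u' = cos(x)

Answer: (cos(x))/(sin(x))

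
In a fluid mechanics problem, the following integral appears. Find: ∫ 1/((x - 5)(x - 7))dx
Partial fractions: 1/((x-5)(x-7))=A/(x-5) + B/(x-7)
A=-1/2, B=1/2
∫ [-1/2· 1/(x-5) + 1/2· 1/(x-7)] dx
=(1/2)[ln|x-7| - ln|x-5|] + C

Answer: (1/2)·ln|(x-7)/(x-5)| + C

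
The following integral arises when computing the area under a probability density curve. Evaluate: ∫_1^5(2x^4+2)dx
Step 1: Find antiderivative F(x) = (2/5)x^5 + 2x
Step 2: F(5) - F(1) = 1260 - (12/5) = 6288/5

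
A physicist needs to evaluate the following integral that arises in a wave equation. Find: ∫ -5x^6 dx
Using power rule: ∫ -5x^6 dx = -5/7 x^7 + C = (-5/7)x^7 + C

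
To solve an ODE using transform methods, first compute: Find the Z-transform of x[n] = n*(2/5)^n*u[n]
Using the property Z{n*a^n*u[n]}=az/(z-a)^2
With a=2/5: X(z)=(2/5)z/(z - 2/5)^2, |z| > 2/5

Answer: (2/5)z/(z - 2/5)^2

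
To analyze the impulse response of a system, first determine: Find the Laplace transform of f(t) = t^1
L{t^n} = n!/s^(n + 1)
L{t^1} = 1!/s^2 = 1/s^2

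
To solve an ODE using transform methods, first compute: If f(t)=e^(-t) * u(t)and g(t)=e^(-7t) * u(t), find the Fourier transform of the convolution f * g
By the convolution theorem: F{f * g} = F(omega) * G(omega)
F(omega) = 1/(1 + j * omega), G(omega) = 1/(7 + j * omega)
F{f * g} = 1/((1 + j * omega)(7 + j * omega))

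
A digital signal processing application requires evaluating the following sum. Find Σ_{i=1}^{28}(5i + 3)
=5·Σ i + 3·28=5·406 + 84=2114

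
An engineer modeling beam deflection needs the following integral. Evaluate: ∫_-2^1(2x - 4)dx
Step 1: Find antiderivative F(x)=x^2 - 4x
Step 2: F(1) - F(-2)=-3 - (12)=-15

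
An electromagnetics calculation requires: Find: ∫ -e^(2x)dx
Since d/dx[e^(2x)] = 2e^(2x), we get -1/2 e^(2x) + C

Answer: (-1/2)e^(2x) + C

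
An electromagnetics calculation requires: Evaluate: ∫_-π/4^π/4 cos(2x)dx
Antiderivative: sin(2x)/2
Evaluate at bounds: [sin(2·π/4)/2] - [sin(2·-π/4)/2]
=((1) - (-1))/2=1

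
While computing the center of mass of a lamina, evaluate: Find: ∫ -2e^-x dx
Since d/dx[e^-x]=- e^-x, we get 2e^-x + C

Answer: 2e^-x + C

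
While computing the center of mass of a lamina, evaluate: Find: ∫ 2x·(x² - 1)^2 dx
Let u = x² - 1, du = 2x dx
∫ u^2 du = u^3/3+C

Answer: (x² - 1)^3/3+C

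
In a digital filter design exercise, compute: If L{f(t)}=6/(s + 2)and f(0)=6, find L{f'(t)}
L{f'(t)}=s·F(s) - f(0)=6s/(s+2)-6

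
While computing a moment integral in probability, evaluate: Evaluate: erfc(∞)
erfc(x) = 1 - erf(x); erfc(∞) = 1 - erf(∞) = 1 - 1 = 0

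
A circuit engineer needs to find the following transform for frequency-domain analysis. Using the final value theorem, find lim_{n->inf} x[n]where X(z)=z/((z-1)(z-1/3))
Final value theorem: lim x[n]=lim_{z->1} (z-1)*X(z)
(z-1)*X(z)=z/(z-1/3)
As z->1: 1/(1 - 1/3)=1/(2/3)=3/2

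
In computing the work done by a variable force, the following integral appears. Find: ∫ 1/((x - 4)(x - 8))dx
Partial fractions: 1/((x-4)(x-8))=A/(x-4)+B/(x-8)
A=-1/4, B=1/4
∫ [-1/4· 1/(x-4)+1/4· 1/(x-8)] dx
=(1/4)[ln|x-8| - ln|x-4|]+C

Answer: (1/4)·ln|(x-8)/(x-4)|+C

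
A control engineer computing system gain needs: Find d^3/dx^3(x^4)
Apply power rule 3 times:
d^1: 4x^3
d^2: 12x^2
d^3: 24x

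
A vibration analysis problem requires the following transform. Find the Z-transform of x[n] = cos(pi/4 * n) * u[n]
Z{cos(w0*n)*u[n]}=z(z - cos(w0))/(z^2-2z*cos(w0)+1)
With w0=pi/4: X(z)=z(z - cos(pi/4))/(z^2-2z*cos(pi/4)+1)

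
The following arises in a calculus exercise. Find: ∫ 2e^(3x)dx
Since d/dx[e^(3x)]=3e^(3x), we get 2/3 e^(3x)+C

Answer: (2/3)e^(3x)+C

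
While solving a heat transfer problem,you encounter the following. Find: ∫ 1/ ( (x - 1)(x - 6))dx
Partial fractions: 1/((x-1)(x-6))=A/(x-1)+B/(x-6)
A=-1/5, B=1/5
∫ [-1/5· 1/(x-1)+1/5· 1/(x-6)] dx
=(1/5)[ln|x-6| - ln|x-1|]+C

Answer: (1/5)·ln|(x-6)/(x-1)|+C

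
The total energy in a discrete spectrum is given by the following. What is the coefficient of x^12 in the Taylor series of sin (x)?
sin(x) has only odd powers. Coefficient of x^12 = 0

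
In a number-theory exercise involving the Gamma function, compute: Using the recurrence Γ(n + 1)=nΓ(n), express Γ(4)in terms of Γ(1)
Γ(4) = 3Γ(3) = 3·2Γ(2) = ... = 3!·Γ(1) = 6·Γ(1)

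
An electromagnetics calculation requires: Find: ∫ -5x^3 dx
Using power rule: ∫ -5x^3 dx=-5/4 x^4 + C=(-5/4)x^4 + C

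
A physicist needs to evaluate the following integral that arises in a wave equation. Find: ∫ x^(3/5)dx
Power rule: ∫ x^(3/5) dx=x^(8/5)/(8/5) + C

Answer: (5/8)·x^(8/5) + C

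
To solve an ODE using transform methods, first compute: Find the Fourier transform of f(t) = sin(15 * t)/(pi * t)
sin(W * t)/(pi * t)=(W/pi) * sinc(W * t/pi) is the impulse response of the ideal low-pass filter with cutoff W (here W=15).
Its Fourier transform is a rectangular function:
F(omega)=1 for |omega| < 15, 0 otherwise

Answer: rect(omega/30) [i.e., 1 for |omega| < 15, 0 otherwise]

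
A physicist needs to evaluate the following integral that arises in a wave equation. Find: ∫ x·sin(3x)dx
By parts: u = x, dv = sin(3x) dx
du = dx, v = -cos(3x)/3
= -x·cos(3x)/3+sin(3x)/3²+C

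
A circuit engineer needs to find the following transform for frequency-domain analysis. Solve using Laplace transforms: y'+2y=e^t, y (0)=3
Take L: sY - 3+2Y=1/(s-1)
Y(s+2)=1/(s-1)+3
Y=1/((s-1)(s+2))+3/(s+2)
Partial fractions: 1/((s-1)(s+2))=(1/3)/(s-1) - (1/3)/(s+2)
So Y=(1/3)/(s-1)+(8/3)/(s+2)
Inverse Laplace transform (L^(-1){1/(s-1)}=e^t, L^(-1){1/(s+2)}=e^(-2t)):

Answer: y(t)=(1/3)·e^t+(8/3)·e^(-2t)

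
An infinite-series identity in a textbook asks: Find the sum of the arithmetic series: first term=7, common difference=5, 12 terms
Last term: a_n = 7 + (12 - 1)·5 = 62
Sum = n(a_1 + a_n)/2 = 12(7 + 62)/2 = 414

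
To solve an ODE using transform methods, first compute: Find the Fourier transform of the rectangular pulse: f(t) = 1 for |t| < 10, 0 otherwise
F(omega) = integral from -10 to 10 of e^(-j*omega*t) dt
= 2*sin(10*omega)/omega = 20*sinc(10*omega/pi)

Answer: 2*sin(10*omega)/omega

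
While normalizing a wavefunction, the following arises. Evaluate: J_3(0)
J_n(0) = 0 for all n > 0 (Bessel function of first kind)
J_3(0) = 0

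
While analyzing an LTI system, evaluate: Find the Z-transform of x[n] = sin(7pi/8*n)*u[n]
Z{sin(w0 * n) * u[n]}=z * sin(w0)/(z^2 - 2z * cos(w0) + 1)
With w0=7pi/8: X(z)=z * sin(7pi/8)/(z^2 - 2z * cos(7pi/8) + 1)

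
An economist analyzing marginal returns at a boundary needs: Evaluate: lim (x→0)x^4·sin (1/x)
Squeeze theorem: -|x^4| ≤ x^4·sin(1/x) ≤ |x^4|
Since x^4 → 0 as x → 0, by squeeze theorem the limit is 0

Answer: 0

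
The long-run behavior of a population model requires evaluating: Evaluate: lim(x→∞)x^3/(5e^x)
Apply L'Hôpital 3 times (∞/∞ each time):
Eventually get 3!/(5e^x) → 0

Answer: 0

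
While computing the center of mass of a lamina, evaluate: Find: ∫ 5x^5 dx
Using power rule: ∫ 5x^5 dx=5/6 x^6 + C=(5/6)x^6 + C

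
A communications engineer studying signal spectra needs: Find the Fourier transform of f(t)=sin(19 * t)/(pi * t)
sin(W*t)/(pi*t)=(W/pi)*sinc(W*t/pi) is the impulse response of the ideal low-pass filter with cutoff W (here W=19).
Its Fourier transform is a rectangular function:
F(omega)=1 for |omega| < 19, 0 otherwise

Answer: rect(omega/38) [i.e., 1 for |omega| < 19, 0 otherwise]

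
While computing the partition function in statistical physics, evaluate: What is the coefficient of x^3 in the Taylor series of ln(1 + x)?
ln(1+x)=Σ (-1)^(n+1) x^n/n
Coefficient of x^3=(-1)^4/3=1/3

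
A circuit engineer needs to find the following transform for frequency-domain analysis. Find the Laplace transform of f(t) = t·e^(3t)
L{t·e^(at)}=1/(s-a)²
L{t·e^(3t)}=1/(s-3)²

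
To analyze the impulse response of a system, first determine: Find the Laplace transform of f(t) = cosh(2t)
L{cosh(at)} = s/(s²-a²)
L{cosh(2t)} = s/(s²-4)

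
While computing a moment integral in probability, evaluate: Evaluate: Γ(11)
Γ(n) = (n-1)! for positive integers
Γ(11) = 10! = 3628800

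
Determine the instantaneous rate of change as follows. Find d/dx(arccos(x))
d/dx[arccos(u)]=-u'/√(1-u²), u=x, u'=1

Answer: -1/√(1-x²)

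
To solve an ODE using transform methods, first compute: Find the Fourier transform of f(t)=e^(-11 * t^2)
The Fourier transform of a Gaussian e^(-a * t^2) is sqrt(pi/a) * e^(-omega^2/(4a)).
With a=11: F(omega)=sqrt(pi/11) * e^(-omega^2/44)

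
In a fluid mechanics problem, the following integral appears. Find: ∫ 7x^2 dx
Using power rule: ∫ 7x^2 dx = 7/3 x^3 + C = (7/3)x^3 + C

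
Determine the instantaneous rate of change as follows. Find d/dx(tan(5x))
Chain rule: d/dx[tan(u)]=sec²(u)·u' where u=5x
u'=5

Answer: 5·sec²(5x)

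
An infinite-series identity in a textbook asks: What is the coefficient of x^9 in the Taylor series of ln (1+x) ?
ln(1 + x)=Σ (-1)^(n + 1) x^n/n
Coefficient of x^9=(-1)^10/9=1/9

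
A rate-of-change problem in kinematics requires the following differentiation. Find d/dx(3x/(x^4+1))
Quotient rule: (f/g)' = (f'g - fg')/g²
f = 3x, f' = 3
g = x^4 + 1, g' = 4x^3

Answer: (3·(x^4 + 1) - 12x^4)/(x^4 + 1)²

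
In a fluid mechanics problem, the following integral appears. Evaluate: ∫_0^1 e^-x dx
Antiderivative: -e^-x
Evaluate: -(e^-1-1)

Answer: (e^-1-1)/(-1)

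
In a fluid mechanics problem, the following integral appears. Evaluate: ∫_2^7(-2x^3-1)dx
Step 1: Find antiderivative F(x) = (-1/2)x^4 - x
Step 2: F(7) - F(2) = -2415/2 - (-10) = -2395/2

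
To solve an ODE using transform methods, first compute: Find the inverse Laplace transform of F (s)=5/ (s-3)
L^(-1){5/(s-a)}=c·e^(at)
Here a=3, c=5

Answer: 5e^(3t)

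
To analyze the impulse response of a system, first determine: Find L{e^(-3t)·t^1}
First shifting: L{e^(at)f(t)} = F(s-a)
L{t^1} = 1/s^2
Shift s → s+3: 1/(s+3)^2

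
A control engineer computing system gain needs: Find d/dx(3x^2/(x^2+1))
Quotient rule: (f/g)'=(f'g - fg')/g²
f=3x^2, f'=6x
g=x^2+1, g'=2x

Answer: (6x·(x^2+1)-6x^3)/(x^2+1)²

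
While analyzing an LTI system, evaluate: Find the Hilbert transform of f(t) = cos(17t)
The Hilbert transform shifts each frequency component by -pi/2.
H{cos(wt)}=sin(wt)
With w=17: H{cos(17t)}=sin(17t)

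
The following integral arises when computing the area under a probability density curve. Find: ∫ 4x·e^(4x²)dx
Let u=4x², du=8x dx
∫ (1/2)e^u du=e^u/2 + C

Answer: e^(4x²)/2 + C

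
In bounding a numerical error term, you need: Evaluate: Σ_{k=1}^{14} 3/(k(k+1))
Partial fractions: 3/(k(k+1)) = 3/k - 3/(k+1)
Telescoping sum: 3(1-1/15) = 3·14/15

Answer: 14/5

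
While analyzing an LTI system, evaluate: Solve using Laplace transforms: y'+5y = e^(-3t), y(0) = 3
Take L: sY - 3 + 5Y=1/(s + 3)
Y(s + 5)=1/(s + 3) + 3
Y=1/((s + 3)(s + 5)) + 3/(s + 5)
Partial fractions: 1/((s + 3)(s + 5))=(1/2)/(s + 3) - (1/2)/(s + 5)
So Y=(1/2)/(s + 3) + (5/2)/(s + 5)
Inverse Laplace transform (L^(-1){1/(s + 3)}=e^(-3t), L^(-1){1/(s + 5)}=e^(-5t)):

Answer: y(t)=(1/2)·e^(-3t) + (5/2)·e^(-5t)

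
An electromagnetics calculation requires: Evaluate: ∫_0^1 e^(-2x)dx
Antiderivative: (1/(-2))e^(-2x)
Evaluate: (1/(-2))(e^-2-1)

Answer: (e^-2-1)/(-2)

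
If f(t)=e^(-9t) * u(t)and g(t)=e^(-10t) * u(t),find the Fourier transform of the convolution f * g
By the convolution theorem: F{f*g}=F(omega)*G(omega)
F(omega)=1/(9 + j*omega), G(omega)=1/(10 + j*omega)
F{f*g}=1/((9 + j*omega)(10 + j*omega))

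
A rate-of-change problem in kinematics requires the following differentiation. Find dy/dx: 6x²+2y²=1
Differentiate: 12x+4y·(dy/dx) = 0
dy/dx = -12x/(4y) = -3·(x/y)

Answer: dy/dx = -3·(x/y)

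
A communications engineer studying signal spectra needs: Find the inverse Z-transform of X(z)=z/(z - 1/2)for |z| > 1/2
Standard pair: z/(z-a) <-> a^n * u[n] for causal signals
With a = 1/2: x[n] = (1/2)^n * u[n]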